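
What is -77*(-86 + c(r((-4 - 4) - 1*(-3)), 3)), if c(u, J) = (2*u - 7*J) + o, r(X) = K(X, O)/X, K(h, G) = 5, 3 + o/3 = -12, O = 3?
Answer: 11858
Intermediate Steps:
o = -45 (o = -9 + 3*(-12) = -9 - 36 = -45)
r(X) = 5/X
c(u, J) = -45 - 7*J + 2*u (c(u, J) = (2*u - 7*J) - 45 = (-7*J + 2*u) - 45 = -45 - 7*J + 2*u)
-77*(-86 + c(r((-4 - 4) - 1*(-3)), 3)) = -77*(-86 + (-45 - 7*3 + 2*(5/((-4 - 4) - 1*(-3))))) = -77*(-86 + (-45 - 21 + 2*(5/(-8 + 3)))) = -77*(-86 + (-45 - 21 + 2*(5/(-5)))) = -77*(-86 + (-45 - 21 + 2*(5*(-1/5)))) = -77*(-86 + (-45 - 21 + 2*(-1))) = -77*(-86 + (-45 - 21 - 2)) = -77*(-86 - 68) = -77*(-154) = 11858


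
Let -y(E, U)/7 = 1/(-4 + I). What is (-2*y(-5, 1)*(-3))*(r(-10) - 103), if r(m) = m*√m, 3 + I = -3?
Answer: -2163/5 - 42*I*√10 ≈ -432.6 - 132.82*I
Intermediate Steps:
I = -6 (I = -3 - 3 = -6)
y(E, U) = 7/10 (y(E, U) = -7/(-4 - 6) = -7/(-10) = -7*(-⅒) = 7/10)
r(m) = m^(3/2)
(-2*y(-5, 1)*(-3))*(r(-10) - 103) = (-2*7/10*(-3))*((-10)^(3/2) - 103) = (-7/5*(-3))*(-10*I*√10 - 103) = 21*(-103 - 10*I*√10)/5 = -2163/5 - 42*I*√10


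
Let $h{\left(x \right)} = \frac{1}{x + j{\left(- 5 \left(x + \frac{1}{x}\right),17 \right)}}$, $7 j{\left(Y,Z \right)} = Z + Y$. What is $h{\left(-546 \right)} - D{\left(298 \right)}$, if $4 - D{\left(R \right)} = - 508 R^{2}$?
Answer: $- \frac{26478518751842}{586945} \approx -4.5112 \cdot 10^{7}$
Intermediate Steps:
$D{\left(R \right)} = 4 + 508 R^{2}$ ($D{\left(R \right)} = 4 - - 508 R^{2} = 4 + 508 R^{2}$)
$j{\left(Y,Z \right)} = \frac{Y}{7} + \frac{Z}{7}$ ($j{\left(Y,Z \right)} = \frac{Z + Y}{7} = \frac{Y + Z}{7} = \frac{Y}{7} + \frac{Z}{7}$)
$h{\left(x \right)} = \frac{1}{\frac{17}{7} - \frac{5}{7 x} + \frac{2 x}{7}}$ ($h{\left(x \right)} = \frac{1}{x + \left(\frac{\left(-5\right) \left(x + \frac{1}{x}\right)}{7} + \frac{1}{7} \cdot 17\right)} = \frac{1}{x + \left(\frac{- 5 x - \frac{5}{x}}{7} + \frac{17}{7}\right)} = \frac{1}{x - \left(- \frac{17}{7} + \frac{5 x}{7} + \frac{5}{7 x}\right)} = \frac{1}{\frac{17}{7} - \frac{5}{7 x} + \frac{2 x}{7}}$)
$h{\left(-546 \right)} - D{\left(298 \right)} = 7 \left(-546\right) \frac{1}{-5 + 2 \left(-546\right)^{2} + 17 \left(-546\right)} - \left(4 + 508 \cdot 298^{2}\right) = 7 \left(-546\right) \frac{1}{-5 + 2 \cdot 298116 - 9282} - \left(4 + 508 \cdot 88804\right) = 7 \left(-546\right) \frac{1}{-5 + 596232 - 9282} - \left(4 + 45112432\right) = 7 \left(-546\right) \frac{1}{586945} - 45112436 = - \frac{3822}{586945} - 45112436 = - \frac{26478518751842}{586945}$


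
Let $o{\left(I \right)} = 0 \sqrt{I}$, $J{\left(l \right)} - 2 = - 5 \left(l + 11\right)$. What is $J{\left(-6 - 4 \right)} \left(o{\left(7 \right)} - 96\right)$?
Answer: $288$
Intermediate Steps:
$J{\left(l \right)} = -53 - 5 l$ ($J{\left(l \right)} = 2 - 5 \left(l + 11\right) = 2 - 5 \left(11 + l\right) = 2 - \left(55 + 5 l\right) = -53 - 5 l$)
$o{\left(I \right)} = 0$
$J{\left(-6 - 4 \right)} \left(o{\left(7 \right)} - 96\right) = \left(-53 - 5 \left(-6 - 4\right)\right) \left(0 - 96\right) = \left(-53 - 5 \left(-6 - 4\right)\right) \left(-96\right) = \left(-53 - -50\right) \left(-96\right) = \left(-53 + 50\right) \left(-96\right) = \left(-3\right) \left(-96\right) = 288$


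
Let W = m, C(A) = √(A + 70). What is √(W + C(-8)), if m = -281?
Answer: √(-281 + √62) ≈ 16.527*I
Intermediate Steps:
C(A) = √(70 + A)
W = -281
√(W + C(-8)) = √(-281 + √(70 - 8)) = √(-281 + √62)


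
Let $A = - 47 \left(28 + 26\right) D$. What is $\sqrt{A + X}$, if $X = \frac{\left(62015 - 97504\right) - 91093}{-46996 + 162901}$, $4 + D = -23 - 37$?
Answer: $\frac{\sqrt{242454642798010}}{38635} \approx 403.03$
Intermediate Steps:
$D = -64$ ($D = -4 - 60 = -64$)
$X = - \frac{42194}{38635}$ ($X = \frac{-35489 - 91093}{115905} = \left(-126582\right) \frac{1}{115905} = - \frac{42194}{38635} \approx -1.0921$)
$A = 162432$ ($A = - 47 \left(28 + 26\right) \left(-64\right) = \left(-47\right) 54 \left(-64\right) = \left(-2538\right) \left(-64\right) = 162432$)
$\sqrt{A + X} = \sqrt{162432 - \frac{42194}{38635}} = \sqrt{\frac{6275518126}{38635}} = \frac{\sqrt{242454642798010}}{38635}$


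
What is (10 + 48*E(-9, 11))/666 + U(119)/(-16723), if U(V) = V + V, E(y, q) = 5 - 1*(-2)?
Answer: 401975/795537 ≈ 0.50529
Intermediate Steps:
E(y, q) = 7 (E(y, q) = 5 + 2 = 7)
U(V) = 2*V
(10 + 48*E(-9, 11))/666 + U(119)/(-16723) = (10 + 48*7)/666 + (2*119)/(-16723) = (10 + 336)*(1/666) + 238*(-1/16723) = 346*(1/666) - 34/2389 = 173/333 - 34/2389 = 401975/795537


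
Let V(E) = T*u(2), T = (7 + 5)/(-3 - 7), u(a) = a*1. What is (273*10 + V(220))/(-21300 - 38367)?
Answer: -4546/99445 ≈ -0.045714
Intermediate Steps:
u(a) = a
T = -6/5 (T = 12/(-10) = 12*(-⅒) = -6/5 ≈ -1.2000)
V(E) = -12/5 (V(E) = -6/5*2 = -12/5)
(273*10 + V(220))/(-21300 - 38367) = (273*10 - 12/5)/(-21300 - 38367) = (2730 - 12/5)/(-59667) = (13638/5)*(-1/59667) = -4546/99445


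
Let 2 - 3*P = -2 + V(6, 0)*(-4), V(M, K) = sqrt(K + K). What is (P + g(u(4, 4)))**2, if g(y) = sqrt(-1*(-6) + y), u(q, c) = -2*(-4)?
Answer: 142/9 + 8*sqrt(14)/3 ≈ 25.756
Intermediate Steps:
u(q, c) = 8
V(M, K) = sqrt(2)*sqrt(K) (V(M, K) = sqrt(2*K) = sqrt(2)*sqrt(K))
P = 4/3 (P = 2/3 - (-2 + (sqrt(2)*sqrt(0))*(-4))/3 = 2/3 - (-2 + (sqrt(2)*0)*(-4))/3 = 2/3 - (-2 + 0*(-4))/3 = 2/3 - (-2 + 0)/3 = 2/3 - 1/3*(-2) = 2/3 + 2/3 = 4/3 ≈ 1.3333)
g(y) = sqrt(6 + y)
(P + g(u(4, 4)))**2 = (4/3 + sqrt(6 + 8))**2 = (4/3 + sqrt(14))**2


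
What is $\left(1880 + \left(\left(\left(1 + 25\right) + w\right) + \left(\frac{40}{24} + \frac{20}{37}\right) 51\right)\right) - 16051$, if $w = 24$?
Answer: $- \frac{518312}{37} \approx -14008.0$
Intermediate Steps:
$\left(1880 + \left(\left(\left(1 + 25\right) + w\right) + \left(\frac{40}{24} + \frac{20}{37}\right) 51\right)\right) - 16051 = \left(1880 + \left(\left(\left(1 + 25\right) + 24\right) + \left(\frac{40}{24} + \frac{20}{37}\right) 51\right)\right) - 16051 = \left(1880 + \left(\left(26 + 24\right) + \left(40 \cdot \frac{1}{24} + 20 \cdot \frac{1}{37}\right) 51\right)\right) - 16051 = \left(1880 + \left(50 + \left(\frac{5}{3} + \frac{20}{37}\right) 51\right)\right) - 16051 = \left(1880 + \left(50 + \frac{245}{111} \cdot 51\right)\right) - 16051 = \left(1880 + \left(50 + \frac{4165}{37}\right)\right) - 16051 = \left(1880 + \frac{6015}{37}\right) - 16051 = \frac{75575}{37} - 16051 = - \frac{518312}{37}$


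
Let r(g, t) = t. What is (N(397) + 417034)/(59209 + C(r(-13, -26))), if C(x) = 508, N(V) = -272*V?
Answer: 44150/8531 ≈ 5.1752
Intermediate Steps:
(N(397) + 417034)/(59209 + C(r(-13, -26))) = (-272*397 + 417034)/(59209 + 508) = (-107984 + 417034)/59717 = 309050*(1/59717) = 44150/8531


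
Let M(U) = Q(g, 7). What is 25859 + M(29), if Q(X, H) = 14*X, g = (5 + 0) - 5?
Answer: 25859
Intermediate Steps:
g = 0 (g = 5 - 5 = 0)
M(U) = 0 (M(U) = 14*0 = 0)
25859 + M(29) = 25859 + 0 = 25859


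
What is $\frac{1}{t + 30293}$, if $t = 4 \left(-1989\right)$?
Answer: $\frac{1}{22337} \approx 4.4769 \cdot 10^{-5}$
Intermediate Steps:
$t = -7956$
$\frac{1}{t + 30293} = \frac{1}{-7956 + 30293} = \frac{1}{22337}$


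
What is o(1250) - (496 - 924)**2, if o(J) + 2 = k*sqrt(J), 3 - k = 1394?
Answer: -183186 - 34775*sqrt(2) ≈ -2.3237e+5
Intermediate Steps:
k = -1391 (k = 3 - 1*1394 = 3 - 1394 = -1391)
o(J) = -2 - 1391*sqrt(J)
o(1250) - (496 - 924)**2 = (-2 - 34775*sqrt(2)) - (496 - 924)**2 = (-2 - 34775*sqrt(2)) - 1*(-428)**2 = (-2 - 34775*sqrt(2)) - 1*183184 = (-2 - 34775*sqrt(2)) - 183184 = -183186 - 34775*sqrt(2)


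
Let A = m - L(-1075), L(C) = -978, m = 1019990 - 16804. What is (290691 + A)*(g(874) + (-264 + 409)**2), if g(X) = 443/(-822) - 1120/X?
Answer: 9778512454541345/359214 ≈ 2.7222e+10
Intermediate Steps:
m = 1003186
g(X) = -443/822 - 1120/X (g(X) = 443*(-1/822) - 1120/X = -443/822 - 1120/X)
A = 1004164 (A = 1003186 - 1*(-978) = 1003186 + 978 = 1004164)
(290691 + A)*(g(874) + (-264 + 409)**2) = (290691 + 1004164)*((-443/822 - 1120/874) + (-264 + 409)**2) = 1294855*((-443/822 - 1120*1/874) + 145**2) = 1294855*((-443/822 - 560/437) + 21025) = 1294855*(-653911/359214 + 21025) = 1294855*(7551820439/359214) = 9778512454541345/359214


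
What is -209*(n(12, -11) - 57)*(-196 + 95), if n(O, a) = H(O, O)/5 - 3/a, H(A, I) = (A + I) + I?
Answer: -5227356/5 ≈ -1.0455e+6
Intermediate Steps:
H(A, I) = A + 2*I
n(O, a) = -3/a + 3*O/5 (n(O, a) = (O + 2*O)/5 - 3/a = (3*O)*(⅕) - 3/a = 3*O/5 - 3/a = -3/a + 3*O/5)
-209*(n(12, -11) - 57)*(-196 + 95) = -209*((-3/(-11) + (⅗)*12) - 57)*(-196 + 95) = -209*((-3*(-1/11) + 36/5) - 57)*(-101) = -209*((3/11 + 36/5) - 57)*(-101) = -209*(411/55 - 57)*(-101) = -(-51756)*(-101)/5 = -209*275124/55 = -5227356/5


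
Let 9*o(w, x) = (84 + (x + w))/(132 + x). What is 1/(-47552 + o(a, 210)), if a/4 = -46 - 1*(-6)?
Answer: -1539/73182461 ≈ -2.1030e-5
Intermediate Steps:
a = -160 (a = 4*(-46 - 1*(-6)) = 4*(-46 + 6) = 4*(-40) = -160)
o(w, x) = (84 + w + x)/(9*(132 + x)) (o(w, x) = ((84 + (x + w))/(132 + x))/9 = ((84 + (w + x))/(132 + x))/9 = ((84 + w + x)/(132 + x))/9 = (84 + w + x)/(9*(132 + x)))
1/(-47552 + o(a, 210)) = 1/(-47552 + (84 - 160 + 210)/(9*(132 + 210))) = 1/(-47552 + (⅑)*134/342) = 1/(-47552 + (⅑)*(1/342)*134) = 1/(-47552 + 67/1539) = 1/(-73182461/1539) = -1539/73182461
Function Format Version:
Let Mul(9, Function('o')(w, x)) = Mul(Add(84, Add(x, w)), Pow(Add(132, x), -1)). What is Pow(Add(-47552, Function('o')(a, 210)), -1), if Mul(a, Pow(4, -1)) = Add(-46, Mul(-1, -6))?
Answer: Rational(-1539, 73182461) ≈ -2.1030e-5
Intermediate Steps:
a = -160 (a = Mul(4, Add(-46, Mul(-1, -6))) = Mul(4, Add(-46, 6)) = Mul(4, -40) = -160)
Function('o')(w, x) = Mul(Rational(1, 9), Pow(Add(132, x), -1), Add(84, w, x)) (Function('o')(w, x) = Mul(Rational(1, 9), Mul(Add(84, Add(x, w)), Pow(Add(132, x), -1))) = Mul(Rational(1, 9), Mul(Add(84, Add(w, x)), Pow(Add(132, x), -1))) = Mul(Rational(1, 9), Mul(Add(84, w, x), Pow(Add(132, x), -1))) = Mul(Rational(1, 9), Mul(Pow(Add(132, x), -1), Add(84, w, x))) = Mul(Rational(1, 9), Pow(Add(132, x), -1), Add(84, w, x)))
Pow(Add(-47552, Function('o')(a, 210)), -1) = Pow(Add(-47552, Mul(Rational(1, 9), Pow(Add(132, 210), -1), Add(84, -160, 210))), -1) = Pow(Add(-47552, Mul(Rational(1, 9), Pow(342, -1), 134)), -1) = Pow(Add(-47552, Mul(Rational(1, 9), Rational(1, 342), 134)), -1) = Pow(Add(-47552, Rational(67, 1539)), -1) = Pow(Rational(-73182461, 1539), -1) = Rational(-1539, 73182461)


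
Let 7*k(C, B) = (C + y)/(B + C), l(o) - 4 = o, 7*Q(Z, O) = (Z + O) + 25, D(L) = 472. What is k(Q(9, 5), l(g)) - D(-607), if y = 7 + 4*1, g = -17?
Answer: -42981/91 ≈ -472.32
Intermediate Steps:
Q(Z, O) = 25/7 + O/7 + Z/7 (Q(Z, O) = ((Z + O) + 25)/7 = ((O + Z) + 25)/7 = (25 + O + Z)/7 = 25/7 + O/7 + Z/7)
l(o) = 4 + o
y = 11 (y = 7 + 4 = 11)
k(C, B) = (11 + C)/(7*(B + C)) (k(C, B) = ((C + 11)/(B + C))/7 = ((11 + C)/(B + C))/7 = (11 + C)/(7*(B + C)))
k(Q(9, 5), l(g)) - D(-607) = (11 + (25/7 + (1/7)*5 + (1/7)*9))/(7*((4 - 17) + (25/7 + (1/7)*5 + (1/7)*9))) - 1*472 = (11 + (25/7 + 5/7 + 9/7))/(7*(-13 + (25/7 + 5/7 + 9/7))) - 472 = (11 + 39/7)/(7*(-13 + 39/7)) - 472 = (1/7)*(116/7)/(-52/7) - 472 = (1/7)*(-7/52)*(116/7) - 472 = -29/91 - 472 = -42981/91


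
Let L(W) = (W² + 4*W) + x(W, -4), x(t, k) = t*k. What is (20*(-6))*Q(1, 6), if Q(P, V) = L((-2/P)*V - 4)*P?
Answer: -30720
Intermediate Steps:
x(t, k) = k*t
L(W) = W² (L(W) = (W² + 4*W) - 4*W = W²)
Q(P, V) = P*(-4 - 2*V/P)² (Q(P, V) = ((-2/P)*V - 4)²*P = (-2*V/P - 4)²*P = (-4 - 2*V/P)²*P = P*(-4 - 2*V/P)²)
(20*(-6))*Q(1, 6) = (20*(-6))*(4*(6 + 2*1)²/1) = -480*(6 + 2)² = -480*8² = -480*64 = -120*256 = -30720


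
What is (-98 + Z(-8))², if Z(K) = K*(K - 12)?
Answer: 3844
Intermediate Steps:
Z(K) = K*(-12 + K)
(-98 + Z(-8))² = (-98 - 8*(-12 - 8))² = (-98 - 8*(-20))² = (-98 + 160)² = 62² = 3844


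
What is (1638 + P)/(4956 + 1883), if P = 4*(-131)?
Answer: 1114/6839 ≈ 0.16289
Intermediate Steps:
P = -524
(1638 + P)/(4956 + 1883) = (1638 - 524)/(4956 + 1883) = 1114/6839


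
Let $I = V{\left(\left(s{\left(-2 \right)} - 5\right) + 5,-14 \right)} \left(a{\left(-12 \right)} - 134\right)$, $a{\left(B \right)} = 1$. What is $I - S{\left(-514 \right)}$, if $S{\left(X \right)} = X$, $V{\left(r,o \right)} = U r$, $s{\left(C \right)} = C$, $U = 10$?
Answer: $3174$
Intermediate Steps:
$V{\left(r,o \right)} = 10 r$
$I = 2660$ ($I = 10 \left(\left(-2 - 5\right) + 5\right) \left(1 - 134\right) = 10 \left(-7 + 5\right) \left(-133\right) = 10 \left(-2\right) \left(-133\right) = \left(-20\right) \left(-133\right) = 2660$)
$I - S{\left(-514 \right)} = 2660 - -514 = 2660 + 514 = 3174$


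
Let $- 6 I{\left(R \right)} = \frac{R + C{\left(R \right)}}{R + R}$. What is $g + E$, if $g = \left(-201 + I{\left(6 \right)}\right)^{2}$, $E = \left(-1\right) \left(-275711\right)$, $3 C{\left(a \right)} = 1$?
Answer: $\frac{14750171641}{46656} \approx 3.1615 \cdot 10^{5}$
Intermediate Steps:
$C{\left(a \right)} = \frac{1}{3}$ ($C{\left(a \right)} = \frac{1}{3} \cdot 1 = \frac{1}{3}$)
$I{\left(R \right)} = - \frac{\frac{1}{3} + R}{12 R}$ ($I{\left(R \right)} = - \frac{\left(R + \frac{1}{3}\right) \frac{1}{R + R}}{6} = - \frac{\left(\frac{1}{3} + R\right) \frac{1}{2 R}}{6} = - \frac{\frac{1}{2} \frac{1}{R} \left(\frac{1}{3} + R\right)}{6} = - \frac{\frac{1}{3} + R}{12 R}$)
$E = 275711$
$g = \frac{1886599225}{46656}$ ($g = \left(-201 + \frac{-1 - 18}{36 \cdot 6}\right)^{2} = \left(-201 + \frac{1}{36} \cdot \frac{1}{6} \left(-1 - 18\right)\right)^{2} = \left(-201 + \frac{1}{36} \cdot \frac{1}{6} \left(-19\right)\right)^{2} = \left(-201 - \frac{19}{216}\right)^{2} = \left(- \frac{43435}{216}\right)^{2} = \frac{1886599225}{46656} \approx 40436.0$)
$g + E = \frac{1886599225}{46656} + 275711 = \frac{14750171641}{46656}$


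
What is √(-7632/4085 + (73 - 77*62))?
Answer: I*√78477821445/4085 ≈ 68.578*I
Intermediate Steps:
√(-7632/4085 + (73 - 77*62)) = √(-7632*1/4085 + (73 - 4774)) = √(-7632/4085 - 4701) = √(-19211217/4085) = I*√78477821445/4085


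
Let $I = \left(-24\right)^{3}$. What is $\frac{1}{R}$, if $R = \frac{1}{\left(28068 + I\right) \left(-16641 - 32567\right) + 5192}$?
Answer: $-700913560$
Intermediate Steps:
$I = -13824$
$R = - \frac{1}{700913560}$ ($R = \frac{1}{\left(28068 - 13824\right) \left(-16641 - 32567\right) + 5192} = \frac{1}{14244 \left(-49208\right) + 5192} = \frac{1}{-700918752 + 5192} = \frac{1}{-700913560} = - \frac{1}{700913560} \approx -1.4267 \cdot 10^{-9}$)
$\frac{1}{R} = \frac{1}{- \frac{1}{700913560}} = -700913560$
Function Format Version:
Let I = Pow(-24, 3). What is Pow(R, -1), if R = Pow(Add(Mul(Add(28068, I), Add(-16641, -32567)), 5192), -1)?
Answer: -700913560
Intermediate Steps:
I = -13824
R = Rational(-1, 700913560) (R = Pow(Add(Mul(Add(28068, -13824), Add(-16641, -32567)), 5192), -1) = Pow(Add(Mul(14244, -49208), 5192), -1) = Pow(Add(-700918752, 5192), -1) = Pow(-700913560, -1) = Rational(-1, 700913560) ≈ -1.4267e-9)
Pow(R, -1) = Pow(Rational(-1, 700913560), -1) = -700913560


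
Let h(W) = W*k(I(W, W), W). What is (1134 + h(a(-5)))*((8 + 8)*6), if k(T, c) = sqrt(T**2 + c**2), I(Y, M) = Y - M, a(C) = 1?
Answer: 108960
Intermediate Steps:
h(W) = W*sqrt(W**2) (h(W) = W*sqrt((W - W)**2 + W**2) = W*sqrt(0**2 + W**2) = W*sqrt(0 + W**2) = W*sqrt(W**2))
(1134 + h(a(-5)))*((8 + 8)*6) = (1134 + 1*sqrt(1**2))*((8 + 8)*6) = (1134 + 1*sqrt(1))*(16*6) = (1134 + 1*1)*96 = (1134 + 1)*96 = 1135*96 = 108960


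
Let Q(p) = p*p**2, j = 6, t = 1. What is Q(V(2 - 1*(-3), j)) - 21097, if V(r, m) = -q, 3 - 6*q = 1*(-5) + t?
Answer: -4557295/216 ≈ -21099.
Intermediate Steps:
q = 7/6 (q = 1/2 - (1*(-5) + 1)/6 = 1/2 - (-5 + 1)/6 = 1/2 - 1/6*(-4) = 1/2 + 2/3 = 7/6 ≈ 1.1667)
V(r, m) = -7/6 (V(r, m) = -1*7/6 = -7/6)
Q(p) = p**3
Q(V(2 - 1*(-3), j)) - 21097 = (-7/6)**3 - 21097 = -343/216 - 21097 = -4557295/216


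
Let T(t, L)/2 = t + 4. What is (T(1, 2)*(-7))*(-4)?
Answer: 280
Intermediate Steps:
T(t, L) = 8 + 2*t (T(t, L) = 2*(t + 4) = 2*(4 + t) = 8 + 2*t)
(T(1, 2)*(-7))*(-4) = ((8 + 2*1)*(-7))*(-4) = ((8 + 2)*(-7))*(-4) = (10*(-7))*(-4) = -70*(-4) = 280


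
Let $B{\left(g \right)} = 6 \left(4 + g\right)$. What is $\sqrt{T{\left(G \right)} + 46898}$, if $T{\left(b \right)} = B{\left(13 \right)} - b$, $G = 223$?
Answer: $\sqrt{46777} \approx 216.28$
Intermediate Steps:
$B{\left(g \right)} = 24 + 6 g$
$T{\left(b \right)} = 102 - b$ ($T{\left(b \right)} = \left(24 + 6 \cdot 13\right) - b = \left(24 + 78\right) - b = 102 - b$)
$\sqrt{T{\left(G \right)} + 46898} = \sqrt{\left(102 - 223\right) + 46898} = \sqrt{-121 + 46898} = \sqrt{46777}$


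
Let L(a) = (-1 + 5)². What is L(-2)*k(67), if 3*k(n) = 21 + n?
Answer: 1408/3 ≈ 469.33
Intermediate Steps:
L(a) = 16 (L(a) = 4² = 16)
k(n) = 7 + n/3 (k(n) = (21 + n)/3 = 7 + n/3)
L(-2)*k(67) = 16*(7 + (⅓)*67) = 16*(7 + 67/3) = 16*(88/3) = 1408/3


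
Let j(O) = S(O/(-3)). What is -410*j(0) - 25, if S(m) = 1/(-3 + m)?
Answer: 335/3 ≈ 111.67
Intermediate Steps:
j(O) = 1/(-3 - O/3) (j(O) = 1/(-3 + O/(-3)) = 1/(-3 + O*(-1/3)) = 1/(-3 - O/3))
-410*j(0) - 25 = -(-1230)/(9 + 0) - 25 = -(-1230)/9 - 25 = -410*(-1/3) - 25 = 410/3 - 25 = 335/3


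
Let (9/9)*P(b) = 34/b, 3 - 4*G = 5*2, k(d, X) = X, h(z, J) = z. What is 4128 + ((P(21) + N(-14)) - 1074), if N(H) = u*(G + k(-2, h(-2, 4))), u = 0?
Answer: 64168/21 ≈ 3055.6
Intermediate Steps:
G = -7/4 (G = 3/4 - 5*2/4 = 3/4 - 1/4*10 = 3/4 - 5/2 = -7/4 ≈ -1.7500)
P(b) = 34/b
N(H) = 0 (N(H) = 0*(-7/4 - 2) = 0*(-15/4) = 0)
4128 + ((P(21) + N(-14)) - 1074) = 4128 + ((34/21 + 0) - 1074) = 4128 + (34/21 - 1074) = 4128 - 22520/21 = 64168/21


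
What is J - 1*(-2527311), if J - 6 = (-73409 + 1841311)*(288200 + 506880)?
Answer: 1405626049477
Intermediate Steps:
J = 1405623522166 (J = 6 + (-73409 + 1841311)*(288200 + 506880) = 6 + 1767902*795080 = 6 + 1405623522160 = 1405623522166)
J - 1*(-2527311) = 1405623522166 - 1*(-2527311) = 1405623522166 + 2527311 = 1405626049477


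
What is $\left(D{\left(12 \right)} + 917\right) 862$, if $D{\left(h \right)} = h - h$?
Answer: $790454$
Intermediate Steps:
$D{\left(h \right)} = 0$
$\left(D{\left(12 \right)} + 917\right) 862 = \left(0 + 917\right) 862 = 917 \cdot 862 = 790454$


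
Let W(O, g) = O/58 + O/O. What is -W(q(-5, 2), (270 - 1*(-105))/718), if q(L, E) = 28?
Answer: -43/29 ≈ -1.4828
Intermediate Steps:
W(O, g) = 1 + O/58 (W(O, g) = O*(1/58) + 1 = O/58 + 1 = 1 + O/58)
-W(q(-5, 2), (270 - 1*(-105))/718) = -(1 + (1/58)*28) = -(1 + 14/29) = -1*43/29 = -43/29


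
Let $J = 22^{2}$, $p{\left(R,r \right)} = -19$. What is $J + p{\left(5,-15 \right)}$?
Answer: $465$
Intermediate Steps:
$J = 484$
$J + p{\left(5,-15 \right)} = 484 - 19 = 465$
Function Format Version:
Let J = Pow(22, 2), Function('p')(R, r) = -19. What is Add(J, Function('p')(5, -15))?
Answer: 465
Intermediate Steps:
J = 484
Add(J, Function('p')(5, -15)) = Add(484, -19) = 465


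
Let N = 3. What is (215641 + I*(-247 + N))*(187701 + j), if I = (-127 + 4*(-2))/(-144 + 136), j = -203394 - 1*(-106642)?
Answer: 38475701603/2 ≈ 1.9238e+10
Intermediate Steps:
j = -96752 (j = -203394 + 106642 = -96752)
I = 135/8 (I = (-127 - 8)/(-8) = -135*(-⅛) = 135/8 ≈ 16.875)
(215641 + I*(-247 + N))*(187701 + j) = (215641 + 135*(-247 + 3)/8)*(187701 - 96752) = (215641 + (135/8)*(-244))*90949 = (215641 - 8235/2)*90949 = (423047/2)*90949 = 38475701603/2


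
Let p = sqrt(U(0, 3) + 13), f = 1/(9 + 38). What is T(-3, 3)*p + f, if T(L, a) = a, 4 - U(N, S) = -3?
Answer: 1/47 + 6*sqrt(5) ≈ 13.438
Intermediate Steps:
U(N, S) = 7 (U(N, S) = 4 - 1*(-3) = 4 + 3 = 7)
f = 1/47 ≈ 0.021277
p = 2*sqrt(5) (p = sqrt(7 + 13) = sqrt(20) = 2*sqrt(5) ≈ 4.4721)
T(-3, 3)*p + f = 3*(2*sqrt(5)) + 1/47 = 6*sqrt(5) + 1/47 = 1/47 + 6*sqrt(5)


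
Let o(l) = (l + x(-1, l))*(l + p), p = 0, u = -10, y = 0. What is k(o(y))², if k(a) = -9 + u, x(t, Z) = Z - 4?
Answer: 361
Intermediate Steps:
x(t, Z) = -4 + Z
o(l) = l*(-4 + 2*l) (o(l) = (l + (-4 + l))*(l + 0) = (-4 + 2*l)*l = l*(-4 + 2*l))
k(a) = -19 (k(a) = -9 - 10 = -19)
k(o(y))² = (-19)² = 361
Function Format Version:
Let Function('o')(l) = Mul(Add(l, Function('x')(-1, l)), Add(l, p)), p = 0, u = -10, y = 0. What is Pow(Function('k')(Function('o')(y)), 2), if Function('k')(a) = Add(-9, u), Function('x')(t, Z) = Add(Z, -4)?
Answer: 361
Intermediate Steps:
Function('x')(t, Z) = Add(-4, Z)
Function('o')(l) = Mul(l, Add(-4, Mul(2, l))) (Function('o')(l) = Mul(Add(l, Add(-4, l)), Add(l, 0)) = Mul(Add(-4, Mul(2, l)), l) = Mul(l, Add(-4, Mul(2, l))))
Function('k')(a) = -19 (Function('k')(a) = Add(-9, -10) = -19)
Pow(Function('k')(Function('o')(y)), 2) = Pow(-19, 2) = 361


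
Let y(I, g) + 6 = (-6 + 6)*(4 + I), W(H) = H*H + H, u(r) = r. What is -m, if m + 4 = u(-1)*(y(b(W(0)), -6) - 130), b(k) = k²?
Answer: -132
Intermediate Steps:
W(H) = H + H² (W(H) = H² + H = H + H²)
y(I, g) = -6 (y(I, g) = -6 + (-6 + 6)*(4 + I) = -6 + 0*(4 + I) = -6 + 0 = -6)
m = 132 (m = -4 - (-6 - 130) = -4 - 1*(-136) = -4 + 136 = 132)
-m = -1*132 = -132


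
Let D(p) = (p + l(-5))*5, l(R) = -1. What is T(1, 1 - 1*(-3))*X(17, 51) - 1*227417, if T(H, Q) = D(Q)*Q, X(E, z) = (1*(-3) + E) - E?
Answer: -227597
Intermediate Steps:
X(E, z) = -3 (X(E, z) = (-3 + E) - E = -3)
D(p) = -5 + 5*p (D(p) = (p - 1)*5 = (-1 + p)*5 = -5 + 5*p)
T(H, Q) = Q*(-5 + 5*Q) (T(H, Q) = (-5 + 5*Q)*Q = Q*(-5 + 5*Q))
T(1, 1 - 1*(-3))*X(17, 51) - 1*227417 = (5*(1 - 1*(-3))*(-1 + (1 - 1*(-3))))*(-3) - 1*227417 = (5*(1 + 3)*(-1 + (1 + 3)))*(-3) - 227417 = (5*4*(-1 + 4))*(-3) - 227417 = (5*4*3)*(-3) - 227417 = 60*(-3) - 227417 = -180 - 227417 = -227597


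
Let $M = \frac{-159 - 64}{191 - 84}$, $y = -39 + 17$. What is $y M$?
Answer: $\frac{4906}{107} \approx 45.85$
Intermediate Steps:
$y = -22$
$M = - \frac{223}{107} \approx -2.0841$
$y M = \left(-22\right) \left(- \frac{223}{107}\right) = \frac{4906}{107}$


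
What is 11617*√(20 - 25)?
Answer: 11617*I*√5 ≈ 25976.0*I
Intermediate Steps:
11617*√(20 - 25) = 11617*√(-5) = 11617*(I*√5) = 11617*I*√5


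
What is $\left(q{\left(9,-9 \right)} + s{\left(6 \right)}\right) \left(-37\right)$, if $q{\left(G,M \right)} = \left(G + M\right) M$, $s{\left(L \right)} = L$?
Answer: $-222$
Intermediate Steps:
$q{\left(G,M \right)} = M \left(G + M\right)$
$\left(q{\left(9,-9 \right)} + s{\left(6 \right)}\right) \left(-37\right) = \left(- 9 \left(9 - 9\right) + 6\right) \left(-37\right) = \left(\left(-9\right) 0 + 6\right) \left(-37\right) = \left(0 + 6\right) \left(-37\right) = 6 \left(-37\right) = -222$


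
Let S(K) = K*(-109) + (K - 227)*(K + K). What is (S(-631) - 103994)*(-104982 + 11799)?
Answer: -97616740323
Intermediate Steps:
S(K) = -109*K + 2*K*(-227 + K) (S(K) = -109*K + (-227 + K)*(2*K) = -109*K + 2*K*(-227 + K))
(S(-631) - 103994)*(-104982 + 11799) = (-631*(-563 + 2*(-631)) - 103994)*(-104982 + 11799) = (-631*(-563 - 1262) - 103994)*(-93183) = (-631*(-1825) - 103994)*(-93183) = (1151575 - 103994)*(-93183) = 1047581*(-93183) = -97616740323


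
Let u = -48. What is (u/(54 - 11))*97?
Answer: -4656/43 ≈ -108.28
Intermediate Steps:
(u/(54 - 11))*97 = (-48/(54 - 11))*97 = (-48/43)*97 = ((1/43)*(-48))*97 = -48/43*97 = -4656/43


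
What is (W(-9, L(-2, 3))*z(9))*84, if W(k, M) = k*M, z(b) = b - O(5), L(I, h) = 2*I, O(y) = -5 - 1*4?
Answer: 54432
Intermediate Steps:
O(y) = -9 (O(y) = -5 - 4 = -9)
z(b) = 9 + b (z(b) = b - 1*(-9) = b + 9 = 9 + b)
W(k, M) = M*k
(W(-9, L(-2, 3))*z(9))*84 = (((2*(-2))*(-9))*(9 + 9))*84 = (-4*(-9)*18)*84 = (36*18)*84 = 648*84 = 54432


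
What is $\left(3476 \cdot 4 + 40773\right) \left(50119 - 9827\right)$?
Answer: $2203045684$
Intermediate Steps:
$\left(3476 \cdot 4 + 40773\right) \left(50119 - 9827\right) = \left(13904 + 40773\right) 40292 = 54677 \cdot 40292 = 2203045684$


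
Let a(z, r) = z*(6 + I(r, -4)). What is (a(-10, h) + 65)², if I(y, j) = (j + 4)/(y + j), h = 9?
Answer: 25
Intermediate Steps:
I(y, j) = (4 + j)/(j + y)
a(z, r) = 6*z (a(z, r) = z*(6 + (4 - 4)/(-4 + r)) = z*(6 + 0/(-4 + r)) = z*(6 + 0) = z*6 = 6*z)
(a(-10, h) + 65)² = (6*(-10) + 65)² = (-60 + 65)² = 5² = 25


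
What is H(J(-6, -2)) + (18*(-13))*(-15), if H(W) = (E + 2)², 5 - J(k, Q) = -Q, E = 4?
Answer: 3546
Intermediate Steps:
J(k, Q) = 5 + Q (J(k, Q) = 5 - (-1)*Q = 5 + Q)
H(W) = 36 (H(W) = (4 + 2)² = 6² = 36)
H(J(-6, -2)) + (18*(-13))*(-15) = 36 + (18*(-13))*(-15) = 36 - 234*(-15) = 36 + 3510 = 3546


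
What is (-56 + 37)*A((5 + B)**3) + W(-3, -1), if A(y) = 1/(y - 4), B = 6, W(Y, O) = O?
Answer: -1346/1327 ≈ -1.0143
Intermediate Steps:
A(y) = 1/(-4 + y)
(-56 + 37)*A((5 + B)**3) + W(-3, -1) = (-56 + 37)/(-4 + (5 + 6)**3) - 1 = -19/(-4 + 11**3) - 1 = -19/(-4 + 1331) - 1 = -19/1327 - 1 = -1346/1327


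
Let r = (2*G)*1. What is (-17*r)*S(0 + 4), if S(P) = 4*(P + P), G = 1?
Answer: -1088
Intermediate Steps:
r = 2 (r = (2*1)*1 = 2*1 = 2)
S(P) = 8*P (S(P) = 4*(2*P) = 8*P)
(-17*r)*S(0 + 4) = (-17*2)*(8*(0 + 4)) = -272*4 = -34*32 = -1088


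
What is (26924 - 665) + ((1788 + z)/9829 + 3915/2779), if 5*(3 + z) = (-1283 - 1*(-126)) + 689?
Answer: 3586511389023/136573955 ≈ 26261.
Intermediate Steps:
z = -483/5 (z = -3 + ((-1283 - 1*(-126)) + 689)/5 = -3 + ((-1283 + 126) + 689)/5 = -3 + (-1157 + 689)/5 = -3 + (⅕)*(-468) = -3 - 468/5 = -483/5 ≈ -96.600)
(26924 - 665) + ((1788 + z)/9829 + 3915/2779) = (26924 - 665) + ((1788 - 483/5)/9829 + 3915/2779) = 26259 + ((8457/5)*(1/9829) + 3915*(1/2779)) = 26259 + (8457/49145 + 3915/2779) = 26259 + 215904678/136573955 = 3586511389023/136573955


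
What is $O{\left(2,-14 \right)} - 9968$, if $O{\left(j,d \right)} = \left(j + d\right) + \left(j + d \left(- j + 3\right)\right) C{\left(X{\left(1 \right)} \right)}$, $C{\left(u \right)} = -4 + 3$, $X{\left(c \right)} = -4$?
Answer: $-9968$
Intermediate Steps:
$C{\left(u \right)} = -1$
$O{\left(j,d \right)} = d - d \left(3 - j\right)$ ($O{\left(j,d \right)} = \left(j + d\right) + \left(j + d \left(- j + 3\right)\right) \left(-1\right) = \left(d + j\right) + \left(j + d \left(3 - j\right)\right) \left(-1\right) = \left(d + j\right) - \left(j + d \left(3 - j\right)\right) = d - d \left(3 - j\right)$)
$O{\left(2,-14 \right)} - 9968 = - 14 \left(-2 + 2\right) - 9968 = \left(-14\right) 0 - 9968 = 0 - 9968 = -9968$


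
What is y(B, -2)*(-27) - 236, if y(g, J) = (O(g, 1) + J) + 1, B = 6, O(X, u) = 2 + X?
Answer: -425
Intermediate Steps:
y(g, J) = 3 + J + g (y(g, J) = ((2 + g) + J) + 1 = (2 + J + g) + 1 = 3 + J + g)
y(B, -2)*(-27) - 236 = (3 - 2 + 6)*(-27) - 236 = 7*(-27) - 236 = -189 - 236 = -425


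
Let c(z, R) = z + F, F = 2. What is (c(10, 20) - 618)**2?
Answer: 367236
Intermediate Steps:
c(z, R) = 2 + z (c(z, R) = z + 2 = 2 + z)
(c(10, 20) - 618)**2 = ((2 + 10) - 618)**2 = (12 - 618)**2 = (-606)**2 = 367236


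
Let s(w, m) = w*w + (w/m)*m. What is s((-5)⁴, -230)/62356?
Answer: 195625/31178 ≈ 6.2745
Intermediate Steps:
s(w, m) = w + w² (s(w, m) = w² + w = w + w²)
s((-5)⁴, -230)/62356 = ((-5)⁴*(1 + (-5)⁴))/62356 = (625*(1 + 625))*(1/62356) = (625*626)*(1/62356) = 391250*(1/62356) = 195625/31178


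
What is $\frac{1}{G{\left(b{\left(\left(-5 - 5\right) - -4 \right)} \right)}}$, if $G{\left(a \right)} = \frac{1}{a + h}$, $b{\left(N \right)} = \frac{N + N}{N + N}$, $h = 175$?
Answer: $176$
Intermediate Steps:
$b{\left(N \right)} = 1$ ($b{\left(N \right)} = \frac{2 N}{2 N} = 2 N \frac{1}{2 N} = 1$)
$G{\left(a \right)} = \frac{1}{175 + a}$ ($G{\left(a \right)} = \frac{1}{a + 175} = \frac{1}{175 + a}$)
$\frac{1}{G{\left(b{\left(\left(-5 - 5\right) - -4 \right)} \right)}} = \frac{1}{\frac{1}{175 + 1}} = \frac{1}{\frac{1}{176}} = 176$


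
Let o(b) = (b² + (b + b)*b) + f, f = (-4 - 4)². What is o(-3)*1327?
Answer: 120757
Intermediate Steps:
f = 64 (f = (-8)² = 64)
o(b) = 64 + 3*b² (o(b) = (b² + (b + b)*b) + 64 = (b² + (2*b)*b) + 64 = (b² + 2*b²) + 64 = 3*b² + 64 = 64 + 3*b²)
o(-3)*1327 = (64 + 3*(-3)²)*1327 = (64 + 3*9)*1327 = (64 + 27)*1327 = 91*1327 = 120757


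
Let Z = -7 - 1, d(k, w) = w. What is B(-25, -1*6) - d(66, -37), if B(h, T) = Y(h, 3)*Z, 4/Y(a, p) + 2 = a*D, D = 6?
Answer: 707/19 ≈ 37.211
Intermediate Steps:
Y(a, p) = 4/(-2 + 6*a) (Y(a, p) = 4/(-2 + a*6) = 4/(-2 + 6*a))
Z = -8
B(h, T) = -16/(-1 + 3*h) (B(h, T) = (2/(-1 + 3*h))*(-8) = -16/(-1 + 3*h))
B(-25, -1*6) - d(66, -37) = -16/(-1 + 3*(-25)) - 1*(-37) = -16/(-1 - 75) + 37 = -16/(-76) + 37 = -16*(-1/76) + 37 = 4/19 + 37 = 707/19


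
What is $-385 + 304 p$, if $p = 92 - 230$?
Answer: $-42337$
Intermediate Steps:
$p = -138$ ($p = 92 - 230 = -138$)
$-385 + 304 p = -385 + 304 \left(-138\right) = -385 - 41952 = -42337$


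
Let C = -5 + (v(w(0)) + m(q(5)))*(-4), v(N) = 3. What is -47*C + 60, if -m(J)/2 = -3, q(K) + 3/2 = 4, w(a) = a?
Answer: 1987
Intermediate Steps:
q(K) = 5/2 (q(K) = -3/2 + 4 = 5/2)
m(J) = 6 (m(J) = -2*(-3) = 6)
C = -41 (C = -5 + (3 + 6)*(-4) = -5 + 9*(-4) = -5 - 36 = -41)
-47*C + 60 = -47*(-41) + 60 = 1927 + 60 = 1987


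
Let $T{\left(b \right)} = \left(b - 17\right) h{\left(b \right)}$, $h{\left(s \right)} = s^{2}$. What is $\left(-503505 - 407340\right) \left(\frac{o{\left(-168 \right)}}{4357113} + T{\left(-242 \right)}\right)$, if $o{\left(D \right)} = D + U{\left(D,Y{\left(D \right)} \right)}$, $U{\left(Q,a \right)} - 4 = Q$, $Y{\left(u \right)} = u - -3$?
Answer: $\frac{20065618148842585800}{1452371} \approx 1.3816 \cdot 10^{13}$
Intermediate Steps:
$Y{\left(u \right)} = 3 + u$ ($Y{\left(u \right)} = u + 3 = 3 + u$)
$U{\left(Q,a \right)} = 4 + Q$
$T{\left(b \right)} = b^{2} \left(-17 + b\right)$ ($T{\left(b \right)} = \left(b - 17\right) b^{2} = \left(-17 + b\right) b^{2} = b^{2} \left(-17 + b\right)$)
$o{\left(D \right)} = 4 + 2 D$ ($o{\left(D \right)} = D + \left(4 + D\right) = 4 + 2 D$)
$\left(-503505 - 407340\right) \left(\frac{o{\left(-168 \right)}}{4357113} + T{\left(-242 \right)}\right) = \left(-503505 - 407340\right) \left(\frac{4 + 2 \left(-168\right)}{4357113} + \left(-242\right)^{2} \left(-17 - 242\right)\right) = - 910845 \left(\left(4 - 336\right) \frac{1}{4357113} + 58564 \left(-259\right)\right) = - 910845 \left(\left(-332\right) \frac{1}{4357113} - 15168076\right) = - 910845 \left(- \frac{332}{4357113} - 15168076\right) = \left(-910845\right) \left(- \frac{66089021124920}{4357113}\right) = \frac{20065618148842585800}{1452371}$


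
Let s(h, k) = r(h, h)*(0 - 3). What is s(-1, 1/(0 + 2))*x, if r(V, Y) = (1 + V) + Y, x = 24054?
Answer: 72162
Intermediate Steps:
r(V, Y) = 1 + V + Y
s(h, k) = -3 - 6*h (s(h, k) = (1 + h + h)*(0 - 3) = (1 + 2*h)*(-3) = -3 - 6*h)
s(-1, 1/(0 + 2))*x = (-3 - 6*(-1))*24054 = (-3 + 6)*24054 = 3*24054 = 72162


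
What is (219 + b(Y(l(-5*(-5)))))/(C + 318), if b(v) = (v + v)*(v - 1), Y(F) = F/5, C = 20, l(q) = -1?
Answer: 5487/8450 ≈ 0.64935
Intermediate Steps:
Y(F) = F/5 (Y(F) = F*(⅕) = F/5)
b(v) = 2*v*(-1 + v) (b(v) = (2*v)*(-1 + v) = 2*v*(-1 + v))
(219 + b(Y(l(-5*(-5)))))/(C + 318) = (219 + 2*((⅕)*(-1))*(-1 + (⅕)*(-1)))/(20 + 318) = (219 + 2*(-⅕)*(-1 - ⅕))/338 = (219 + 2*(-⅕)*(-6/5))*(1/338) = (219 + 12/25)*(1/338) = (5487/25)*(1/338) = 5487/8450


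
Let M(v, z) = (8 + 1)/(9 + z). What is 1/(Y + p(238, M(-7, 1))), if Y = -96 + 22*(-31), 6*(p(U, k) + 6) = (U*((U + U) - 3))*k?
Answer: 10/161021 ≈ 6.2104e-5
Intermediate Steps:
M(v, z) = 9/(9 + z)
p(U, k) = -6 + U*k*(-3 + 2*U)/6 (p(U, k) = -6 + ((U*((U + U) - 3))*k)/6 = -6 + ((U*(2*U - 3))*k)/6 = -6 + ((U*(-3 + 2*U))*k)/6 = -6 + (U*k*(-3 + 2*U))/6 = -6 + U*k*(-3 + 2*U)/6)
Y = -778 (Y = -96 - 682 = -778)
1/(Y + p(238, M(-7, 1))) = 1/(-778 + (-6 - ½*238*9/(9 + 1) + (⅓)*(9/(9 + 1))*238²)) = 1/(-778 + (-6 - ½*238*9/10 + (⅓)*(9/10)*56644)) = 1/(-778 + (-6 - 1071/10 + 84966/5)) = 1/(-778 + 168801/10) = 1/(161021/10) = 10/161021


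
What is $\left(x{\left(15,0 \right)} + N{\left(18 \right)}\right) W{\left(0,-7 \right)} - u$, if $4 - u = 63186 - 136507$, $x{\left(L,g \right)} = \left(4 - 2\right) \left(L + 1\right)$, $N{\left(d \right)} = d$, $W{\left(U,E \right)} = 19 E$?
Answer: $-79975$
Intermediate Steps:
$x{\left(L,g \right)} = 2 + 2 L$ ($x{\left(L,g \right)} = 2 \left(1 + L\right) = 2 + 2 L$)
$u = 73325$ ($u = 4 - \left(63186 - 136507\right) = 4 - -73321 = 4 + 73321 = 73325$)
$\left(x{\left(15,0 \right)} + N{\left(18 \right)}\right) W{\left(0,-7 \right)} - u = \left(\left(2 + 2 \cdot 15\right) + 18\right) 19 \left(-7\right) - 73325 = \left(\left(2 + 30\right) + 18\right) \left(-133\right) - 73325 = \left(32 + 18\right) \left(-133\right) - 73325 = 50 \left(-133\right) - 73325 = -6650 - 73325 = -79975$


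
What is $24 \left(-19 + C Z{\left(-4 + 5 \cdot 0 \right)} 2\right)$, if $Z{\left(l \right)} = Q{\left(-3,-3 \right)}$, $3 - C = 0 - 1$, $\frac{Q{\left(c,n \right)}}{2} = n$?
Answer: $-1608$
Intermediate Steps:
$Q{\left(c,n \right)} = 2 n$
$C = 4$ ($C = 3 - \left(0 - 1\right) = 3 - -1 = 3 + 1 = 4$)
$Z{\left(l \right)} = -6$ ($Z{\left(l \right)} = 2 \left(-3\right) = -6$)
$24 \left(-19 + C Z{\left(-4 + 5 \cdot 0 \right)} 2\right) = 24 \left(-19 + 4 \left(-6\right) 2\right) = 24 \left(-19 - 48\right) = 24 \left(-67\right) = -1608$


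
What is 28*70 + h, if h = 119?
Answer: 2079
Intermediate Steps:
28*70 + h = 28*70 + 119 = 1960 + 119 = 2079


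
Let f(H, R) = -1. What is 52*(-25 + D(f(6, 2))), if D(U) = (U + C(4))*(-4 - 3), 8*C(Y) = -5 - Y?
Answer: -1053/2 ≈ -526.50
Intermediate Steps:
C(Y) = -5/8 - Y/8 (C(Y) = (-5 - Y)/8 = -5/8 - Y/8)
D(U) = 63/8 - 7*U (D(U) = (U + (-5/8 - ⅛*4))*(-4 - 3) = (U + (-5/8 - ½))*(-7) = (U - 9/8)*(-7) = (-9/8 + U)*(-7) = 63/8 - 7*U)
52*(-25 + D(f(6, 2))) = 52*(-25 + (63/8 - 7*(-1))) = 52*(-25 + (63/8 + 7)) = 52*(-25 + 119/8) = 52*(-81/8) = -1053/2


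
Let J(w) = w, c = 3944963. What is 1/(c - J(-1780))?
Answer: 1/3946743 ≈ 2.5337e-7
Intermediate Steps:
1/(c - J(-1780)) = 1/(3944963 - 1*(-1780)) = 1/(3944963 + 1780) = 1/3946743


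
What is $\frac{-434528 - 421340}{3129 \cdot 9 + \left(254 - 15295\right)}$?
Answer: $- \frac{213967}{3280} \approx -65.234$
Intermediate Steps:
$\frac{-434528 - 421340}{3129 \cdot 9 + \left(254 - 15295\right)} = - \frac{855868}{28161 + \left(254 - 15295\right)} = - \frac{855868}{28161 - 15041} = - \frac{855868}{13120} = \left(-855868\right) \frac{1}{13120} = - \frac{213967}{3280}$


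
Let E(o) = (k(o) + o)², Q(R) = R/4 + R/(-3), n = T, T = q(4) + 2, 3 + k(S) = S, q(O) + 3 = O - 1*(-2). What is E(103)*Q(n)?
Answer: -206045/12 ≈ -17170.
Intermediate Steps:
q(O) = -1 + O (q(O) = -3 + (O - 1*(-2)) = -3 + (O + 2) = -3 + (2 + O) = -1 + O)
k(S) = -3 + S
T = 5 (T = (-1 + 4) + 2 = 3 + 2 = 5)
n = 5
Q(R) = -R/12 (Q(R) = R*(¼) + R*(-⅓) = R/4 - R/3 = -R/12)
E(o) = (-3 + 2*o)² (E(o) = ((-3 + o) + o)² = (-3 + 2*o)²)
E(103)*Q(n) = (-3 + 2*103)²*(-1/12*5) = (-3 + 206)²*(-5/12) = 203²*(-5/12) = 41209*(-5/12) = -206045/12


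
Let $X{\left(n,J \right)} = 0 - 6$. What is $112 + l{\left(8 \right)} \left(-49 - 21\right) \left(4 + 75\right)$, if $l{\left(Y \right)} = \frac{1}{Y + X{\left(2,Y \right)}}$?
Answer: $-2653$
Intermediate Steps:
$X{\left(n,J \right)} = -6$ ($X{\left(n,J \right)} = 0 - 6 = -6$)
$l{\left(Y \right)} = \frac{1}{-6 + Y}$ ($l{\left(Y \right)} = \frac{1}{Y - 6} = \frac{1}{-6 + Y}$)
$112 + l{\left(8 \right)} \left(-49 - 21\right) \left(4 + 75\right) = 112 + \frac{\left(-49 - 21\right) \left(4 + 75\right)}{-6 + 8} = 112 + \frac{\left(-70\right) 79}{2} = 112 + \frac{1}{2} \left(-5530\right) = 112 - 2765 = -2653$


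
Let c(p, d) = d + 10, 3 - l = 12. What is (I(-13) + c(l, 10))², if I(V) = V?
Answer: 49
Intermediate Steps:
l = -9 (l = 3 - 1*12 = 3 - 12 = -9)
c(p, d) = 10 + d
(I(-13) + c(l, 10))² = (-13 + (10 + 10))² = (-13 + 20)² = 7² = 49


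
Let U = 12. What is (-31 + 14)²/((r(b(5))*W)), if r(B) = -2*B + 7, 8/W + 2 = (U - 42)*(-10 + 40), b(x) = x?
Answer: 130339/12 ≈ 10862.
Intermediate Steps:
W = -4/451 (W = 8/(-2 + (12 - 42)*(-10 + 40)) = 8/(-2 - 30*30) = 8/(-2 - 900) = 8/(-902) = 8*(-1/902) = -4/451 ≈ -0.0088692)
r(B) = 7 - 2*B
(-31 + 14)²/((r(b(5))*W)) = (-31 + 14)²/(((7 - 2*5)*(-4/451))) = (-17)²/(((7 - 10)*(-4/451))) = 289/((-3*(-4/451))) = 289/(12/451) = 289*(451/12) = 130339/12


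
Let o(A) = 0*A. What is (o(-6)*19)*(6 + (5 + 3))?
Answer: 0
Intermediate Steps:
o(A) = 0
(o(-6)*19)*(6 + (5 + 3)) = (0*19)*(6 + (5 + 3)) = 0*(6 + 8) = 0*14 = 0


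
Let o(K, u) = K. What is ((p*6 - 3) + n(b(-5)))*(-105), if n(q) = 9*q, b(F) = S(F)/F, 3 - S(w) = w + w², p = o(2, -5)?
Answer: -4158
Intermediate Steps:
p = 2
S(w) = 3 - w - w² (S(w) = 3 - (w + w²) = 3 + (-w - w²) = 3 - w - w²)
b(F) = (3 - F - F²)/F
((p*6 - 3) + n(b(-5)))*(-105) = ((2*6 - 3) + 9*(-1 - 1*(-5) + 3/(-5)))*(-105) = ((12 - 3) + 9*(-1 + 5 + 3*(-⅕)))*(-105) = (9 + 9*(-1 + 5 - ⅗))*(-105) = (9 + 9*(17/5))*(-105) = (9 + 153/5)*(-105) = (198/5)*(-105) = -4158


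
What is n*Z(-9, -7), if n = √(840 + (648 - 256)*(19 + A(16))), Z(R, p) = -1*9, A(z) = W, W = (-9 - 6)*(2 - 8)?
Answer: -36*√2723 ≈ -1878.6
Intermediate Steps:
W = 90 (W = -15*(-6) = 90)
A(z) = 90
Z(R, p) = -9
n = 4*√2723 (n = √(840 + (648 - 256)*(19 + 90)) = √(840 + 392*109) = √(840 + 42728) = √43568 = 4*√2723 ≈ 208.73)
n*Z(-9, -7) = (4*√2723)*(-9) = -36*√2723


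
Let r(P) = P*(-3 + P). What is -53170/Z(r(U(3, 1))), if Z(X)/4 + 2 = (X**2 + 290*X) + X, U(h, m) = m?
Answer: 5317/232 ≈ 22.918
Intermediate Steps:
Z(X) = -8 + 4*X**2 + 1164*X (Z(X) = -8 + 4*((X**2 + 290*X) + X) = -8 + 4*(X**2 + 291*X) = -8 + (4*X**2 + 1164*X) = -8 + 4*X**2 + 1164*X)
-53170/Z(r(U(3, 1))) = -53170/(-8 + 4*(1*(-3 + 1))**2 + 1164*(1*(-3 + 1))) = -53170/(-8 + 4*(1*(-2))**2 + 1164*(1*(-2))) = -53170/(-8 + 4*(-2)**2 + 1164*(-2)) = -53170/(-8 + 4*4 - 2328) = -53170/(-8 + 16 - 2328) = -53170/(-2320) = -53170*(-1/2320) = 5317/232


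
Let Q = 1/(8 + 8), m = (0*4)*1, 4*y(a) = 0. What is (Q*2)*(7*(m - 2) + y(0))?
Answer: -7/4 ≈ -1.7500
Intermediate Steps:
y(a) = 0 (y(a) = (¼)*0 = 0)
m = 0 (m = 0*1 = 0)
Q = 1/16 ≈ 0.062500
(Q*2)*(7*(m - 2) + y(0)) = ((1/16)*2)*(7*(0 - 2) + 0) = (7*(-2) + 0)/8 = (-14 + 0)/8 = (⅛)*(-14) = -7/4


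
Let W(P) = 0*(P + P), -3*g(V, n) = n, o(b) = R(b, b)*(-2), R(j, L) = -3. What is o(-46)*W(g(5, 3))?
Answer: 0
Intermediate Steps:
o(b) = 6 (o(b) = -3*(-2) = 6)
g(V, n) = -n/3
W(P) = 0 (W(P) = 0*(2*P) = 0)
o(-46)*W(g(5, 3)) = 6*0 = 0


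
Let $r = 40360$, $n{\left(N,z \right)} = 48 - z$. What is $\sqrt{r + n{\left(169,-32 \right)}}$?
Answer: $2 \sqrt{10110} \approx 201.1$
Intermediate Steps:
$\sqrt{r + n{\left(169,-32 \right)}} = \sqrt{40360 + \left(48 - -32\right)} = \sqrt{40360 + \left(48 + 32\right)} = \sqrt{40360 + 80} = \sqrt{40440} = 2 \sqrt{10110}$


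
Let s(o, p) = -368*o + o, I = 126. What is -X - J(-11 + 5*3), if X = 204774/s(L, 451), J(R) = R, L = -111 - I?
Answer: -184230/28993 ≈ -6.3543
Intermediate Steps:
L = -237 (L = -111 - 1*126 = -111 - 126 = -237)
s(o, p) = -367*o
X = 68258/28993 (X = 204774/((-367*(-237))) = 204774/86979 = 204774*(1/86979) = 68258/28993 ≈ 2.3543)
-X - J(-11 + 5*3) = -1*68258/28993 - (-11 + 5*3) = -68258/28993 - (-11 + 15) = -68258/28993 - 1*4 = -68258/28993 - 4 = -184230/28993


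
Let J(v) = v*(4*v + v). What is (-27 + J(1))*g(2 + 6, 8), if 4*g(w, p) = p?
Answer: -44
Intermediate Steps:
g(w, p) = p/4
J(v) = 5*v**2 (J(v) = v*(5*v) = 5*v**2)
(-27 + J(1))*g(2 + 6, 8) = (-27 + 5*1**2)*((1/4)*8) = (-27 + 5*1)*2 = (-27 + 5)*2 = -22*2 = -44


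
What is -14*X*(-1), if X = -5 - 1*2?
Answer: -98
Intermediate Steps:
X = -7 (X = -5 - 2 = -7)
-14*X*(-1) = -14*(-7)*(-1) = 98*(-1) = -98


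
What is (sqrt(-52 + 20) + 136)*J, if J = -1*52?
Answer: -7072 - 208*I*sqrt(2) ≈ -7072.0 - 294.16*I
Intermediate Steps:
J = -52
(sqrt(-52 + 20) + 136)*J = (sqrt(-52 + 20) + 136)*(-52) = (sqrt(-32) + 136)*(-52) = (4*I*sqrt(2) + 136)*(-52) = (136 + 4*I*sqrt(2))*(-52) = -7072 - 208*I*sqrt(2)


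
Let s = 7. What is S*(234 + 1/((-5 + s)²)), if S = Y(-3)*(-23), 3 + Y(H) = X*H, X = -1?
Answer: 0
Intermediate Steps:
Y(H) = -3 - H
S = 0 (S = (-3 - 1*(-3))*(-23) = (-3 + 3)*(-23) = 0*(-23) = 0)
S*(234 + 1/((-5 + s)²)) = 0*(234 + 1/((-5 + 7)²)) = 0*(234 + 1/(2²)) = 0*(234 + 1/4) = 0*(234 + ¼) = 0*(937/4) = 0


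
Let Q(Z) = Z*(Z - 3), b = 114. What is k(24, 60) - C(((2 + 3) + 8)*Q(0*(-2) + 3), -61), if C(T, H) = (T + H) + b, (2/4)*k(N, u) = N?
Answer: -5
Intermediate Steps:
k(N, u) = 2*N
Q(Z) = Z*(-3 + Z)
C(T, H) = 114 + H + T (C(T, H) = (T + H) + 114 = (H + T) + 114 = 114 + H + T)
k(24, 60) - C(((2 + 3) + 8)*Q(0*(-2) + 3), -61) = 2*24 - (114 - 61 + ((2 + 3) + 8)*((0*(-2) + 3)*(-3 + (0*(-2) + 3)))) = 48 - (114 - 61 + (5 + 8)*((0 + 3)*(-3 + (0 + 3)))) = 48 - (114 - 61 + 13*(3*(-3 + 3))) = 48 - (114 - 61 + 13*(3*0)) = 48 - (114 - 61 + 13*0) = 48 - (114 - 61 + 0) = 48 - 1*53 = 48 - 53 = -5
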